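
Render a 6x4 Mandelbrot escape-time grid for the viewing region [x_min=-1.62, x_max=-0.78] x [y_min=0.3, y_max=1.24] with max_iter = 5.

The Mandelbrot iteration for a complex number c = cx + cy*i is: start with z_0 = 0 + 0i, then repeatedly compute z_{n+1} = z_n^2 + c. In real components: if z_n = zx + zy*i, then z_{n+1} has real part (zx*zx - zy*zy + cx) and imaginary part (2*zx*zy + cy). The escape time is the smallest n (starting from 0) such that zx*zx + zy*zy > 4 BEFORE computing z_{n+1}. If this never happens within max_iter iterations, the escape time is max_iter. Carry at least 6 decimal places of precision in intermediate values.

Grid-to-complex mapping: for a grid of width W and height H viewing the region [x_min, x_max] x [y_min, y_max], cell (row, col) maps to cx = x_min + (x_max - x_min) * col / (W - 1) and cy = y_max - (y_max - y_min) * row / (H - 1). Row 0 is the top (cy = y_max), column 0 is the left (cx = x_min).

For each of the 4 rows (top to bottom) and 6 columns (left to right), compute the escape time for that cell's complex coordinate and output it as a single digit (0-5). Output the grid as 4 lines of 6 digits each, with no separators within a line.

Answer: 122233
233334
333455
455555

Derivation:
(row=0, col=0): c = -1.6200 + 1.2400i → escape time 1
(row=0, col=1): c = -1.4520 + 1.2400i → escape time 2
(row=0, col=2): c = -1.2840 + 1.2400i → escape time 2
(row=0, col=3): c = -1.1160 + 1.2400i → escape time 2
(row=0, col=4): c = -0.9480 + 1.2400i → escape time 3
(row=0, col=5): c = -0.7800 + 1.2400i → escape time 3
(row=1, col=0): c = -1.6200 + 0.9267i → escape time 2
(row=1, col=1): c = -1.4520 + 0.9267i → escape time 3
(row=1, col=2): c = -1.2840 + 0.9267i → escape time 3
(row=1, col=3): c = -1.1160 + 0.9267i → escape time 3
(row=1, col=4): c = -0.9480 + 0.9267i → escape time 3
(row=1, col=5): c = -0.7800 + 0.9267i → escape time 4
(row=2, col=0): c = -1.6200 + 0.6133i → escape time 3
(row=2, col=1): c = -1.4520 + 0.6133i → escape time 3
(row=2, col=2): c = -1.2840 + 0.6133i → escape time 3
(row=2, col=3): c = -1.1160 + 0.6133i → escape time 4
(row=2, col=4): c = -0.9480 + 0.6133i → escape time 5
(row=2, col=5): c = -0.7800 + 0.6133i → escape time 5
(row=3, col=0): c = -1.6200 + 0.3000i → escape time 4
(row=3, col=1): c = -1.4520 + 0.3000i → escape time 5
(row=3, col=2): c = -1.2840 + 0.3000i → escape time 5
(row=3, col=3): c = -1.1160 + 0.3000i → escape time 5
(row=3, col=4): c = -0.9480 + 0.3000i → escape time 5
(row=3, col=5): c = -0.7800 + 0.3000i → escape time 5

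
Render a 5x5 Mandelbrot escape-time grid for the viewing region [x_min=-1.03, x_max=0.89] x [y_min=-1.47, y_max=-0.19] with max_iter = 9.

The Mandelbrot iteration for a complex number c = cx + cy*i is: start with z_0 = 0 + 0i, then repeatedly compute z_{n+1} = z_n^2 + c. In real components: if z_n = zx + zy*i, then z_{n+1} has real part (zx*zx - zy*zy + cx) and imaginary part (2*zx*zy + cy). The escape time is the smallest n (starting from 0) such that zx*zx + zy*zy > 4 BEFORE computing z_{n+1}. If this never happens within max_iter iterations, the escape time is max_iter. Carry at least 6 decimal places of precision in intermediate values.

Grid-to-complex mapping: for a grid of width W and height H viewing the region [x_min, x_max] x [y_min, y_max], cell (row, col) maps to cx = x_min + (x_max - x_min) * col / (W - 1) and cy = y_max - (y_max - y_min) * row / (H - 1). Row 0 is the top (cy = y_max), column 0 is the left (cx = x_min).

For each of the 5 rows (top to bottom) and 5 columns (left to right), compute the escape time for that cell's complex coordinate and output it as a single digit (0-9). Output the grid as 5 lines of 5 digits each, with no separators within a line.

Answer: 99993
59972
34942
33422
22222

Derivation:
(row=0, col=0): c = -1.0300 + -0.1900i → escape time 9
(row=0, col=1): c = -0.5500 + -0.1900i → escape time 9
(row=0, col=2): c = -0.0700 + -0.1900i → escape time 9
(row=0, col=3): c = 0.4100 + -0.1900i → escape time 9
(row=0, col=4): c = 0.8900 + -0.1900i → escape time 3
(row=1, col=0): c = -1.0300 + -0.5100i → escape time 5
(row=1, col=1): c = -0.5500 + -0.5100i → escape time 9
(row=1, col=2): c = -0.0700 + -0.5100i → escape time 9
(row=1, col=3): c = 0.4100 + -0.5100i → escape time 7
(row=1, col=4): c = 0.8900 + -0.5100i → escape time 2
(row=2, col=0): c = -1.0300 + -0.8300i → escape time 3
(row=2, col=1): c = -0.5500 + -0.8300i → escape time 4
(row=2, col=2): c = -0.0700 + -0.8300i → escape time 9
(row=2, col=3): c = 0.4100 + -0.8300i → escape time 4
(row=2, col=4): c = 0.8900 + -0.8300i → escape time 2
(row=3, col=0): c = -1.0300 + -1.1500i → escape time 3
(row=3, col=1): c = -0.5500 + -1.1500i → escape time 3
(row=3, col=2): c = -0.0700 + -1.1500i → escape time 4
(row=3, col=3): c = 0.4100 + -1.1500i → escape time 2
(row=3, col=4): c = 0.8900 + -1.1500i → escape time 2
(row=4, col=0): c = -1.0300 + -1.4700i → escape time 2
(row=4, col=1): c = -0.5500 + -1.4700i → escape time 2
(row=4, col=2): c = -0.0700 + -1.4700i → escape time 2
(row=4, col=3): c = 0.4100 + -1.4700i → escape time 2
(row=4, col=4): c = 0.8900 + -1.4700i → escape time 2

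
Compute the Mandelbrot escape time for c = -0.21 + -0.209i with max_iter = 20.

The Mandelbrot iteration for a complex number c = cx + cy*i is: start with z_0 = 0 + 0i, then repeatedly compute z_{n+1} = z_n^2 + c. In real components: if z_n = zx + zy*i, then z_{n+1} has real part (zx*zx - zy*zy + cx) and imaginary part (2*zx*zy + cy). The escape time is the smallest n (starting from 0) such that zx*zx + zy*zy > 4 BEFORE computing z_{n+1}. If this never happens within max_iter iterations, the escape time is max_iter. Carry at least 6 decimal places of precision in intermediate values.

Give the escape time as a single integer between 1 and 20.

z_0 = 0 + 0i, c = -0.2100 + -0.2090i
Iter 1: z = -0.2100 + -0.2090i, |z|^2 = 0.0878
Iter 2: z = -0.2096 + -0.1212i, |z|^2 = 0.0586
Iter 3: z = -0.1808 + -0.1582i, |z|^2 = 0.0577
Iter 4: z = -0.2023 + -0.1518i, |z|^2 = 0.0640
Iter 5: z = -0.1921 + -0.1476i, |z|^2 = 0.0587
Iter 6: z = -0.1949 + -0.1523i, |z|^2 = 0.0612
Iter 7: z = -0.1952 + -0.1496i, |z|^2 = 0.0605
Iter 8: z = -0.1943 + -0.1506i, |z|^2 = 0.0604
Iter 9: z = -0.1949 + -0.1505i, |z|^2 = 0.0606
Iter 10: z = -0.1947 + -0.1503i, |z|^2 = 0.0605
Iter 11: z = -0.1947 + -0.1505i, |z|^2 = 0.0606
Iter 12: z = -0.1947 + -0.1504i, |z|^2 = 0.0605
Iter 13: z = -0.1947 + -0.1504i, |z|^2 = 0.0605
Iter 14: z = -0.1947 + -0.1504i, |z|^2 = 0.0605
Iter 15: z = -0.1947 + -0.1504i, |z|^2 = 0.0605
Iter 16: z = -0.1947 + -0.1504i, |z|^2 = 0.0605
Iter 17: z = -0.1947 + -0.1504i, |z|^2 = 0.0605
Iter 18: z = -0.1947 + -0.1504i, |z|^2 = 0.0605
Iter 19: z = -0.1947 + -0.1504i, |z|^2 = 0.0605

Answer: 20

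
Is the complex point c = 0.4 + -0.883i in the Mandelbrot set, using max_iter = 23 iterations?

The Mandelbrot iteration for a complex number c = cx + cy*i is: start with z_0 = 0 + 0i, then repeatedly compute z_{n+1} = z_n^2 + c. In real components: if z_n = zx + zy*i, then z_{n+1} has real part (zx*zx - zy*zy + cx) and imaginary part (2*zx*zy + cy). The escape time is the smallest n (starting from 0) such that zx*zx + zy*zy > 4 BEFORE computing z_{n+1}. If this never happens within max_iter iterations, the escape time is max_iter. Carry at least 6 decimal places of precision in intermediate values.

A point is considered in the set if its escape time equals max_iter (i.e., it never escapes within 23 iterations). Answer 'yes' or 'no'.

Answer: no

Derivation:
z_0 = 0 + 0i, c = 0.4000 + -0.8830i
Iter 1: z = 0.4000 + -0.8830i, |z|^2 = 0.9397
Iter 2: z = -0.2197 + -1.5894i, |z|^2 = 2.5745
Iter 3: z = -2.0779 + -0.1847i, |z|^2 = 4.3519
Escaped at iteration 3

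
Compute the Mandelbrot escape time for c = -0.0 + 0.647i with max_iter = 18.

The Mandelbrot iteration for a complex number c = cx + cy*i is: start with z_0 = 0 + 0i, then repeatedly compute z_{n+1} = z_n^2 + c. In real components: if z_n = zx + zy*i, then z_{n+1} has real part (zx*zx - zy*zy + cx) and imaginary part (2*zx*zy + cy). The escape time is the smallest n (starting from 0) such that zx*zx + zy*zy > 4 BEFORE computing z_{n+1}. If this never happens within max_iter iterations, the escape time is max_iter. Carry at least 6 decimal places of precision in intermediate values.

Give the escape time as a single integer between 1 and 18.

z_0 = 0 + 0i, c = -0.0000 + 0.6470i
Iter 1: z = 0.0000 + 0.6470i, |z|^2 = 0.4186
Iter 2: z = -0.4186 + 0.6470i, |z|^2 = 0.5938
Iter 3: z = -0.2434 + 0.1053i, |z|^2 = 0.0703
Iter 4: z = 0.0481 + 0.5957i, |z|^2 = 0.3572
Iter 5: z = -0.3526 + 0.7044i, |z|^2 = 0.6204
Iter 6: z = -0.3718 + 0.1503i, |z|^2 = 0.1608
Iter 7: z = 0.1156 + 0.5352i, |z|^2 = 0.2998
Iter 8: z = -0.2731 + 0.7708i, |z|^2 = 0.6687
Iter 9: z = -0.5195 + 0.2260i, |z|^2 = 0.3210
Iter 10: z = 0.2188 + 0.4122i, |z|^2 = 0.2178
Iter 11: z = -0.1220 + 0.8274i, |z|^2 = 0.6995
Iter 12: z = -0.6697 + 0.4451i, |z|^2 = 0.6467
Iter 13: z = 0.2504 + 0.0508i, |z|^2 = 0.0653
Iter 14: z = 0.0601 + 0.6724i, |z|^2 = 0.4558
Iter 15: z = -0.4485 + 0.7278i, |z|^2 = 0.7309
Iter 16: z = -0.3286 + -0.0059i, |z|^2 = 0.1080
Iter 17: z = 0.1079 + 0.6509i, |z|^2 = 0.4353

Answer: 18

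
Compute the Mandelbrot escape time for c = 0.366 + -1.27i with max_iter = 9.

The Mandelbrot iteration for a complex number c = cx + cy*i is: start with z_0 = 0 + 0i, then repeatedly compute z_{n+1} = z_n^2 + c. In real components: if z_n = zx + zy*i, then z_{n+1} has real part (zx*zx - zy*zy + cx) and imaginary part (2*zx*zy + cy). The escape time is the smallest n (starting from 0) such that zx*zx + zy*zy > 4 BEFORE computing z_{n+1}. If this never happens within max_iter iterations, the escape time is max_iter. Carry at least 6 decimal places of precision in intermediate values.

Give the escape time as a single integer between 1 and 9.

z_0 = 0 + 0i, c = 0.3660 + -1.2700i
Iter 1: z = 0.3660 + -1.2700i, |z|^2 = 1.7469
Iter 2: z = -1.1129 + -2.1996i, |z|^2 = 6.0771
Escaped at iteration 2

Answer: 2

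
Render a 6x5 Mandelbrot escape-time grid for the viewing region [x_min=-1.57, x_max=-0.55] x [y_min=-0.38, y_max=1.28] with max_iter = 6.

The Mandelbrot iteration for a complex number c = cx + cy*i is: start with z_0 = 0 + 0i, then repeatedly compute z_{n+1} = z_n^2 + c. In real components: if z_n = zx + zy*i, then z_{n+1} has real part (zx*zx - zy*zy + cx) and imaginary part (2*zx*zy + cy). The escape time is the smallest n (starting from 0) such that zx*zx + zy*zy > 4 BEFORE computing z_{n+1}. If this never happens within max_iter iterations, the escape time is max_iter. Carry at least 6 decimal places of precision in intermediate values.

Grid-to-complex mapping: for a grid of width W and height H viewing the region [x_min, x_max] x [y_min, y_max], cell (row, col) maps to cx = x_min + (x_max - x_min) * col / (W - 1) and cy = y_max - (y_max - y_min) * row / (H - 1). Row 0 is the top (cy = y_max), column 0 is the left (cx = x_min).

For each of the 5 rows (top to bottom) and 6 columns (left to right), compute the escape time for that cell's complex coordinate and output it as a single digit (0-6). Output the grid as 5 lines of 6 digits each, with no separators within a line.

(row=0, col=0): c = -1.5700 + 1.2800i → escape time 1
(row=0, col=1): c = -1.3660 + 1.2800i → escape time 2
(row=0, col=2): c = -1.1620 + 1.2800i → escape time 2
(row=0, col=3): c = -0.9580 + 1.2800i → escape time 2
(row=0, col=4): c = -0.7540 + 1.2800i → escape time 3
(row=0, col=5): c = -0.5500 + 1.2800i → escape time 3
(row=1, col=0): c = -1.5700 + 0.8650i → escape time 3
(row=1, col=1): c = -1.3660 + 0.8650i → escape time 3
(row=1, col=2): c = -1.1620 + 0.8650i → escape time 3
(row=1, col=3): c = -0.9580 + 0.8650i → escape time 3
(row=1, col=4): c = -0.7540 + 0.8650i → escape time 4
(row=1, col=5): c = -0.5500 + 0.8650i → escape time 4
(row=2, col=0): c = -1.5700 + 0.4500i → escape time 3
(row=2, col=1): c = -1.3660 + 0.4500i → escape time 4
(row=2, col=2): c = -1.1620 + 0.4500i → escape time 6
(row=2, col=3): c = -0.9580 + 0.4500i → escape time 6
(row=2, col=4): c = -0.7540 + 0.4500i → escape time 6
(row=2, col=5): c = -0.5500 + 0.4500i → escape time 6
(row=3, col=0): c = -1.5700 + 0.0350i → escape time 6
(row=3, col=1): c = -1.3660 + 0.0350i → escape time 6
(row=3, col=2): c = -1.1620 + 0.0350i → escape time 6
(row=3, col=3): c = -0.9580 + 0.0350i → escape time 6
(row=3, col=4): c = -0.7540 + 0.0350i → escape time 6
(row=3, col=5): c = -0.5500 + 0.0350i → escape time 6
(row=4, col=0): c = -1.5700 + -0.3800i → escape time 4
(row=4, col=1): c = -1.3660 + -0.3800i → escape time 5
(row=4, col=2): c = -1.1620 + -0.3800i → escape time 6
(row=4, col=3): c = -0.9580 + -0.3800i → escape time 6
(row=4, col=4): c = -0.7540 + -0.3800i → escape time 6
(row=4, col=5): c = -0.5500 + -0.3800i → escape time 6

Answer: 122233
333344
346666
666666
456666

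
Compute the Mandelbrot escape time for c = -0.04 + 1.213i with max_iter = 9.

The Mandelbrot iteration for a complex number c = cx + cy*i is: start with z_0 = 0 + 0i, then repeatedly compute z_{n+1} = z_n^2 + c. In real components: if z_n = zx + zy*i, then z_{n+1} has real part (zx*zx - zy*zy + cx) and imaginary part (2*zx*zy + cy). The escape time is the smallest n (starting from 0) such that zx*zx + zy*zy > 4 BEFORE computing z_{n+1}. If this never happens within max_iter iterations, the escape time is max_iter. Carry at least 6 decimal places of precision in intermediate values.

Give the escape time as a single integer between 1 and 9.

Answer: 3

Derivation:
z_0 = 0 + 0i, c = -0.0400 + 1.2130i
Iter 1: z = -0.0400 + 1.2130i, |z|^2 = 1.4730
Iter 2: z = -1.5098 + 1.1160i, |z|^2 = 3.5248
Iter 3: z = 0.9940 + -2.1567i, |z|^2 = 5.6394
Escaped at iteration 3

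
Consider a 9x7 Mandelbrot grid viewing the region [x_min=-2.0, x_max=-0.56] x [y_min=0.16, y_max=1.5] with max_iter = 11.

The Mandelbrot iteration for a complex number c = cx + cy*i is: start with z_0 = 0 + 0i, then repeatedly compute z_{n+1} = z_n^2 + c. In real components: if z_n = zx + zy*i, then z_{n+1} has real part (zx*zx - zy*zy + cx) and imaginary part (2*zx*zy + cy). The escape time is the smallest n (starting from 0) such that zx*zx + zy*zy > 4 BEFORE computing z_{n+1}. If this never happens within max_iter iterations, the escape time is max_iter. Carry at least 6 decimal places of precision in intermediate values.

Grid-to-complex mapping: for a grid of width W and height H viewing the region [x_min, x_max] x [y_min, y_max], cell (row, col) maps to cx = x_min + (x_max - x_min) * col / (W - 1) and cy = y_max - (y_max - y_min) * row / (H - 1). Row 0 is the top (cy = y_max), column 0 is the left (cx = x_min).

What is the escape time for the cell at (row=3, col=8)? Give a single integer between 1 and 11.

z_0 = 0 + 0i, c = -0.5600 + 0.8300i
Iter 1: z = -0.5600 + 0.8300i, |z|^2 = 1.0025
Iter 2: z = -0.9353 + -0.0996i, |z|^2 = 0.8847
Iter 3: z = 0.3049 + 1.0163i, |z|^2 = 1.1258
Iter 4: z = -1.4999 + 1.4497i, |z|^2 = 4.3514
Escaped at iteration 4

Answer: 4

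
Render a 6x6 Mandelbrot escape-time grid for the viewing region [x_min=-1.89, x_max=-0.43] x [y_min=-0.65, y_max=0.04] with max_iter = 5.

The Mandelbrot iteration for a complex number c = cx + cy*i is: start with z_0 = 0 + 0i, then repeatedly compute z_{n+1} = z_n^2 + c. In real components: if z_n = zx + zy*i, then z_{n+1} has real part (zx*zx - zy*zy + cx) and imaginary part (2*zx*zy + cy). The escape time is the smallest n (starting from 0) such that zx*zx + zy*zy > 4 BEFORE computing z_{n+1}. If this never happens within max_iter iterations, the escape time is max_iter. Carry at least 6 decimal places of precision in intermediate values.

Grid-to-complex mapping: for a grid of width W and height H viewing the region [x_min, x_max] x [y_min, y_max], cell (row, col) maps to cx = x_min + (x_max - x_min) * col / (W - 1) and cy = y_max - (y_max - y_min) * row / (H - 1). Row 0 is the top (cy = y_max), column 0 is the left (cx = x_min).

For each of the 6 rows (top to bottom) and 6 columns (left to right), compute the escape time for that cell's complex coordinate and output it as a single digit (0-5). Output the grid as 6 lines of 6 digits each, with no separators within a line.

(row=0, col=0): c = -1.8900 + 0.0400i → escape time 5
(row=0, col=1): c = -1.5980 + 0.0400i → escape time 5
(row=0, col=2): c = -1.3060 + 0.0400i → escape time 5
(row=0, col=3): c = -1.0140 + 0.0400i → escape time 5
(row=0, col=4): c = -0.7220 + 0.0400i → escape time 5
(row=0, col=5): c = -0.4300 + 0.0400i → escape time 5
(row=1, col=0): c = -1.8900 + -0.0980i → escape time 4
(row=1, col=1): c = -1.5980 + -0.0980i → escape time 5
(row=1, col=2): c = -1.3060 + -0.0980i → escape time 5
(row=1, col=3): c = -1.0140 + -0.0980i → escape time 5
(row=1, col=4): c = -0.7220 + -0.0980i → escape time 5
(row=1, col=5): c = -0.4300 + -0.0980i → escape time 5
(row=2, col=0): c = -1.8900 + -0.2360i → escape time 4
(row=2, col=1): c = -1.5980 + -0.2360i → escape time 5
(row=2, col=2): c = -1.3060 + -0.2360i → escape time 5
(row=2, col=3): c = -1.0140 + -0.2360i → escape time 5
(row=2, col=4): c = -0.7220 + -0.2360i → escape time 5
(row=2, col=5): c = -0.4300 + -0.2360i → escape time 5
(row=3, col=0): c = -1.8900 + -0.3740i → escape time 3
(row=3, col=1): c = -1.5980 + -0.3740i → escape time 4
(row=3, col=2): c = -1.3060 + -0.3740i → escape time 5
(row=3, col=3): c = -1.0140 + -0.3740i → escape time 5
(row=3, col=4): c = -0.7220 + -0.3740i → escape time 5
(row=3, col=5): c = -0.4300 + -0.3740i → escape time 5
(row=4, col=0): c = -1.8900 + -0.5120i → escape time 2
(row=4, col=1): c = -1.5980 + -0.5120i → escape time 3
(row=4, col=2): c = -1.3060 + -0.5120i → escape time 4
(row=4, col=3): c = -1.0140 + -0.5120i → escape time 5
(row=4, col=4): c = -0.7220 + -0.5120i → escape time 5
(row=4, col=5): c = -0.4300 + -0.5120i → escape time 5
(row=5, col=0): c = -1.8900 + -0.6500i → escape time 2
(row=5, col=1): c = -1.5980 + -0.6500i → escape time 3
(row=5, col=2): c = -1.3060 + -0.6500i → escape time 3
(row=5, col=3): c = -1.0140 + -0.6500i → escape time 4
(row=5, col=4): c = -0.7220 + -0.6500i → escape time 5
(row=5, col=5): c = -0.4300 + -0.6500i → escape time 5

Answer: 555555
455555
455555
345555
234555
233455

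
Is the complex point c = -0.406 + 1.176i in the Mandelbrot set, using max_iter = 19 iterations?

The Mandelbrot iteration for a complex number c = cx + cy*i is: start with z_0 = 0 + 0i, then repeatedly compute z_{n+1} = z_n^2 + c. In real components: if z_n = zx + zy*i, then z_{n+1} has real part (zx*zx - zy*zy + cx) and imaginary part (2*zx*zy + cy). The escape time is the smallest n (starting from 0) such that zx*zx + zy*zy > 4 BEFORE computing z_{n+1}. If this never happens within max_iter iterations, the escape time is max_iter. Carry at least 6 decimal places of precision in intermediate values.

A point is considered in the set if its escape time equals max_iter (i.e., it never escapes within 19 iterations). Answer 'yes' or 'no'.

z_0 = 0 + 0i, c = -0.4060 + 1.1760i
Iter 1: z = -0.4060 + 1.1760i, |z|^2 = 1.5478
Iter 2: z = -1.6241 + 0.2211i, |z|^2 = 2.6867
Iter 3: z = 2.1830 + 0.4578i, |z|^2 = 4.9749
Escaped at iteration 3

Answer: no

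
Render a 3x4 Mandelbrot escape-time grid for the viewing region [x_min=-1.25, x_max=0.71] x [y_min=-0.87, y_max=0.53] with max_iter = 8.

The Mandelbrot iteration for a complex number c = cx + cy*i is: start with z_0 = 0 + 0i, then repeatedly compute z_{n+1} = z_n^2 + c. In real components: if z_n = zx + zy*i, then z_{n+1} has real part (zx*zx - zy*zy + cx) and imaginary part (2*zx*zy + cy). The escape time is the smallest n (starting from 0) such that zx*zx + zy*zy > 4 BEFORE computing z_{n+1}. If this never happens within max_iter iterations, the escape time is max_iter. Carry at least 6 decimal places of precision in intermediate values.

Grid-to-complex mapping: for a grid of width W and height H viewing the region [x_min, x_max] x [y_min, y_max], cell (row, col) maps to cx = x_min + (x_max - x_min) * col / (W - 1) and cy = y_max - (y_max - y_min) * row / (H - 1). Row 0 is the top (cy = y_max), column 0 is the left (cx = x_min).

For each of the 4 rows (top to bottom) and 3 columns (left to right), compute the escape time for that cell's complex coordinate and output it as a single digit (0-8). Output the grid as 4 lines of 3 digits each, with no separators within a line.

Answer: 483
883
883
382

Derivation:
(row=0, col=0): c = -1.2500 + 0.5300i → escape time 4
(row=0, col=1): c = -0.2700 + 0.5300i → escape time 8
(row=0, col=2): c = 0.7100 + 0.5300i → escape time 3
(row=1, col=0): c = -1.2500 + 0.0633i → escape time 8
(row=1, col=1): c = -0.2700 + 0.0633i → escape time 8
(row=1, col=2): c = 0.7100 + 0.0633i → escape time 3
(row=2, col=0): c = -1.2500 + -0.4033i → escape time 8
(row=2, col=1): c = -0.2700 + -0.4033i → escape time 8
(row=2, col=2): c = 0.7100 + -0.4033i → escape time 3
(row=3, col=0): c = -1.2500 + -0.8700i → escape time 3
(row=3, col=1): c = -0.2700 + -0.8700i → escape time 8
(row=3, col=2): c = 0.7100 + -0.8700i → escape time 2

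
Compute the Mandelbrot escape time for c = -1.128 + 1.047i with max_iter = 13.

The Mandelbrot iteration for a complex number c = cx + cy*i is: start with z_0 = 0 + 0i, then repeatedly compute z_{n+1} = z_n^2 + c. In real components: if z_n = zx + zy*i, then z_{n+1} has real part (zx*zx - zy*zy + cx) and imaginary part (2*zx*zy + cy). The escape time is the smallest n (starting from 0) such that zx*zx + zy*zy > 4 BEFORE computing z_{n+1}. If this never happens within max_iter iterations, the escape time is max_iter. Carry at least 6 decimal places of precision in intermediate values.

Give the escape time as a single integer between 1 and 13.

Answer: 3

Derivation:
z_0 = 0 + 0i, c = -1.1280 + 1.0470i
Iter 1: z = -1.1280 + 1.0470i, |z|^2 = 2.3686
Iter 2: z = -0.9518 + -1.3150i, |z|^2 = 2.6353
Iter 3: z = -1.9513 + 3.5504i, |z|^2 = 16.4128
Escaped at iteration 3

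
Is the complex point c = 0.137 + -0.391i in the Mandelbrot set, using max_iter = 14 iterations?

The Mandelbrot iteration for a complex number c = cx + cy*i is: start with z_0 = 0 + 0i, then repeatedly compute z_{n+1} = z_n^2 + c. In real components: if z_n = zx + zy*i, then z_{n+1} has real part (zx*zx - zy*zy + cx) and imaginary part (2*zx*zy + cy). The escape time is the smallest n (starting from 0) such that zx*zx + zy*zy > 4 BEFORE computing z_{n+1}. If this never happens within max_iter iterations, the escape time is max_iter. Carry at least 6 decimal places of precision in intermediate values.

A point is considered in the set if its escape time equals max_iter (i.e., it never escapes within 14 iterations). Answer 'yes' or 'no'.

Answer: yes

Derivation:
z_0 = 0 + 0i, c = 0.1370 + -0.3910i
Iter 1: z = 0.1370 + -0.3910i, |z|^2 = 0.1717
Iter 2: z = 0.0029 + -0.4981i, |z|^2 = 0.2481
Iter 3: z = -0.1111 + -0.3939i, |z|^2 = 0.1675
Iter 4: z = -0.0058 + -0.3035i, |z|^2 = 0.0921
Iter 5: z = 0.0449 + -0.3875i, |z|^2 = 0.1522
Iter 6: z = -0.0111 + -0.4258i, |z|^2 = 0.1815
Iter 7: z = -0.0442 + -0.3815i, |z|^2 = 0.1475
Iter 8: z = -0.0066 + -0.3573i, |z|^2 = 0.1277
Iter 9: z = 0.0094 + -0.3863i, |z|^2 = 0.1493
Iter 10: z = -0.0121 + -0.3983i, |z|^2 = 0.1588
Iter 11: z = -0.0215 + -0.3813i, |z|^2 = 0.1459
Iter 12: z = -0.0080 + -0.3746i, |z|^2 = 0.1404
Iter 13: z = -0.0033 + -0.3850i, |z|^2 = 0.1483
Did not escape in 14 iterations → in set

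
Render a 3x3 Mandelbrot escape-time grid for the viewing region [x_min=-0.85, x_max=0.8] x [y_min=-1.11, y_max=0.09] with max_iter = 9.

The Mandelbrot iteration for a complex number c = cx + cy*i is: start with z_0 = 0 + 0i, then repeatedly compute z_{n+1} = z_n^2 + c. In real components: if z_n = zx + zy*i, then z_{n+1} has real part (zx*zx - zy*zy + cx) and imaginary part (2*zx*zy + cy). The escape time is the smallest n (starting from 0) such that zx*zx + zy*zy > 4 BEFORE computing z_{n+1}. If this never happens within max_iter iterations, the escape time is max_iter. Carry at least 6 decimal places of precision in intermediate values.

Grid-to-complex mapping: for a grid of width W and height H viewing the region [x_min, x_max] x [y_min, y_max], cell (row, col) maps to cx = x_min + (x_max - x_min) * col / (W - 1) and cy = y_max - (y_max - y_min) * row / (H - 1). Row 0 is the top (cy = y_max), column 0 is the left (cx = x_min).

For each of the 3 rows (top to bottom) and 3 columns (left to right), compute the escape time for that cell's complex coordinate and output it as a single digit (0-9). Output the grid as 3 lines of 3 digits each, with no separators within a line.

Answer: 993
693
342

Derivation:
(row=0, col=0): c = -0.8500 + 0.0900i → escape time 9
(row=0, col=1): c = -0.0250 + 0.0900i → escape time 9
(row=0, col=2): c = 0.8000 + 0.0900i → escape time 3
(row=1, col=0): c = -0.8500 + -0.5100i → escape time 6
(row=1, col=1): c = -0.0250 + -0.5100i → escape time 9
(row=1, col=2): c = 0.8000 + -0.5100i → escape time 3
(row=2, col=0): c = -0.8500 + -1.1100i → escape time 3
(row=2, col=1): c = -0.0250 + -1.1100i → escape time 4
(row=2, col=2): c = 0.8000 + -1.1100i → escape time 2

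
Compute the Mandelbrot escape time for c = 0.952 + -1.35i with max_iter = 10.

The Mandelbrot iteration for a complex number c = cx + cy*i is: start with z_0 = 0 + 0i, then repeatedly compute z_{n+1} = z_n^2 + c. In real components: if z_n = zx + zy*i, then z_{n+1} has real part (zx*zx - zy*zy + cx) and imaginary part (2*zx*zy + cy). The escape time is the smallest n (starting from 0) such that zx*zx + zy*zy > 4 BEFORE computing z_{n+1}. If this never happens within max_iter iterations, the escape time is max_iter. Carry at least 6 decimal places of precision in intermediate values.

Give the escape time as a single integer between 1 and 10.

Answer: 2

Derivation:
z_0 = 0 + 0i, c = 0.9520 + -1.3500i
Iter 1: z = 0.9520 + -1.3500i, |z|^2 = 2.7288
Iter 2: z = 0.0358 + -3.9204i, |z|^2 = 15.3708
Escaped at iteration 2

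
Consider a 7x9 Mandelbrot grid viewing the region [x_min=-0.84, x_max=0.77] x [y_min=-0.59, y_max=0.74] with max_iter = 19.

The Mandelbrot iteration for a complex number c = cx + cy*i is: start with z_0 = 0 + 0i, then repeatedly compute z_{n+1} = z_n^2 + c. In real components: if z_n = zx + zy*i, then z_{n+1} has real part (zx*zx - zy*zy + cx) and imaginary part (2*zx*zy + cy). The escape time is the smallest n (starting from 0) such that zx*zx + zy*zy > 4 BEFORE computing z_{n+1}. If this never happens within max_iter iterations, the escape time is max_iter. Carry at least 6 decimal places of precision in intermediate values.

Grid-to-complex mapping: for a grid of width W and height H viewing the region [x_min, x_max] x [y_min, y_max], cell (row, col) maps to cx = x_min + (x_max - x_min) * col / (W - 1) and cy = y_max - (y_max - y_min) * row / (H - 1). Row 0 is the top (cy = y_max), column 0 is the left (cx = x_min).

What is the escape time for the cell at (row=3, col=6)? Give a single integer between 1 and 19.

Answer: 3

Derivation:
z_0 = 0 + 0i, c = 0.7700 + 0.2412i
Iter 1: z = 0.7700 + 0.2412i, |z|^2 = 0.6511
Iter 2: z = 1.3047 + 0.6128i, |z|^2 = 2.0777
Iter 3: z = 2.0967 + 1.8402i, |z|^2 = 7.7828
Escaped at iteration 3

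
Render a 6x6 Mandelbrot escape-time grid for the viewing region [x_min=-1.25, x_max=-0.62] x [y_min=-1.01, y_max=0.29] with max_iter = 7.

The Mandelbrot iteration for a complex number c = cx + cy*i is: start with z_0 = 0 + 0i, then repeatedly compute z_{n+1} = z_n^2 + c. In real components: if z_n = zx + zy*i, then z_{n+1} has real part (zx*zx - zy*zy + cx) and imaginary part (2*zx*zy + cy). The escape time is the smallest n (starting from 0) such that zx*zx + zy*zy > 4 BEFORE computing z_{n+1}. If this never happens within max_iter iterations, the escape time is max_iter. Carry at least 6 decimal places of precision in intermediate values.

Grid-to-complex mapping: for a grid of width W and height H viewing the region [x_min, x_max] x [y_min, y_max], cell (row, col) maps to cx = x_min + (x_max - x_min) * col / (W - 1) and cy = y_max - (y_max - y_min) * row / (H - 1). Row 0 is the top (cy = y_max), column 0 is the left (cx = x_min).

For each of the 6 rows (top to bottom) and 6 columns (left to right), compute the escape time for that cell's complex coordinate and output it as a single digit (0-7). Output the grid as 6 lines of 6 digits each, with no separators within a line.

(row=0, col=0): c = -1.2500 + 0.2900i → escape time 7
(row=0, col=1): c = -1.1240 + 0.2900i → escape time 7
(row=0, col=2): c = -0.9980 + 0.2900i → escape time 7
(row=0, col=3): c = -0.8720 + 0.2900i → escape time 7
(row=0, col=4): c = -0.7460 + 0.2900i → escape time 7
(row=0, col=5): c = -0.6200 + 0.2900i → escape time 7
(row=1, col=0): c = -1.2500 + 0.0300i → escape time 7
(row=1, col=1): c = -1.1240 + 0.0300i → escape time 7
(row=1, col=2): c = -0.9980 + 0.0300i → escape time 7
(row=1, col=3): c = -0.8720 + 0.0300i → escape time 7
(row=1, col=4): c = -0.7460 + 0.0300i → escape time 7
(row=1, col=5): c = -0.6200 + 0.0300i → escape time 7
(row=2, col=0): c = -1.2500 + -0.2300i → escape time 7
(row=2, col=1): c = -1.1240 + -0.2300i → escape time 7
(row=2, col=2): c = -0.9980 + -0.2300i → escape time 7
(row=2, col=3): c = -0.8720 + -0.2300i → escape time 7
(row=2, col=4): c = -0.7460 + -0.2300i → escape time 7
(row=2, col=5): c = -0.6200 + -0.2300i → escape time 7
(row=3, col=0): c = -1.2500 + -0.4900i → escape time 5
(row=3, col=1): c = -1.1240 + -0.4900i → escape time 5
(row=3, col=2): c = -0.9980 + -0.4900i → escape time 5
(row=3, col=3): c = -0.8720 + -0.4900i → escape time 6
(row=3, col=4): c = -0.7460 + -0.4900i → escape time 7
(row=3, col=5): c = -0.6200 + -0.4900i → escape time 7
(row=4, col=0): c = -1.2500 + -0.7500i → escape time 3
(row=4, col=1): c = -1.1240 + -0.7500i → escape time 3
(row=4, col=2): c = -0.9980 + -0.7500i → escape time 3
(row=4, col=3): c = -0.8720 + -0.7500i → escape time 4
(row=4, col=4): c = -0.7460 + -0.7500i → escape time 4
(row=4, col=5): c = -0.6200 + -0.7500i → escape time 5
(row=5, col=0): c = -1.2500 + -1.0100i → escape time 3
(row=5, col=1): c = -1.1240 + -1.0100i → escape time 3
(row=5, col=2): c = -0.9980 + -1.0100i → escape time 3
(row=5, col=3): c = -0.8720 + -1.0100i → escape time 3
(row=5, col=4): c = -0.7460 + -1.0100i → escape time 3
(row=5, col=5): c = -0.6200 + -1.0100i → escape time 4

Answer: 777777
777777
777777
555677
333445
333334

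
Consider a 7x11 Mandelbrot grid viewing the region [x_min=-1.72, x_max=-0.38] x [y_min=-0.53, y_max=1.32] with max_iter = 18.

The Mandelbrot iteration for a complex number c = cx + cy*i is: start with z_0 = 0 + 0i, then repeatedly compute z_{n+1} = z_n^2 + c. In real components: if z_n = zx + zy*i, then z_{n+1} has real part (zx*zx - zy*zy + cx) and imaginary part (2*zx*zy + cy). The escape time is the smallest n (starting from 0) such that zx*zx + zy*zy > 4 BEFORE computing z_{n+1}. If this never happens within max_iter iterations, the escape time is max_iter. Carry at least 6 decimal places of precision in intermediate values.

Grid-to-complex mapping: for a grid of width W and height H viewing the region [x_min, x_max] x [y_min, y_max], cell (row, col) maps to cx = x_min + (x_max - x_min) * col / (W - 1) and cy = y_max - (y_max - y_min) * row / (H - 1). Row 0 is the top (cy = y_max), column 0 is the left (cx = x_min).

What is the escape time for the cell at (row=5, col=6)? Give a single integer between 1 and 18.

z_0 = 0 + 0i, c = -0.3800 + 0.3950i
Iter 1: z = -0.3800 + 0.3950i, |z|^2 = 0.3004
Iter 2: z = -0.3916 + 0.0948i, |z|^2 = 0.1624
Iter 3: z = -0.2356 + 0.3207i, |z|^2 = 0.1584
Iter 4: z = -0.4274 + 0.2439i, |z|^2 = 0.2421
Iter 5: z = -0.2568 + 0.1866i, |z|^2 = 0.1008
Iter 6: z = -0.3489 + 0.2992i, |z|^2 = 0.2112
Iter 7: z = -0.3478 + 0.1863i, |z|^2 = 0.1557
Iter 8: z = -0.2937 + 0.2654i, |z|^2 = 0.1567
Iter 9: z = -0.3642 + 0.2391i, |z|^2 = 0.1898
Iter 10: z = -0.3045 + 0.2209i, |z|^2 = 0.1415
Iter 11: z = -0.3360 + 0.2605i, |z|^2 = 0.1808
Iter 12: z = -0.3349 + 0.2199i, |z|^2 = 0.1605
Iter 13: z = -0.3162 + 0.2477i, |z|^2 = 0.1613
Iter 14: z = -0.3414 + 0.2384i, |z|^2 = 0.1733
Iter 15: z = -0.3203 + 0.2323i, |z|^2 = 0.1565
Iter 16: z = -0.3314 + 0.2462i, |z|^2 = 0.1704
Iter 17: z = -0.3308 + 0.2318i, |z|^2 = 0.1632

Answer: 18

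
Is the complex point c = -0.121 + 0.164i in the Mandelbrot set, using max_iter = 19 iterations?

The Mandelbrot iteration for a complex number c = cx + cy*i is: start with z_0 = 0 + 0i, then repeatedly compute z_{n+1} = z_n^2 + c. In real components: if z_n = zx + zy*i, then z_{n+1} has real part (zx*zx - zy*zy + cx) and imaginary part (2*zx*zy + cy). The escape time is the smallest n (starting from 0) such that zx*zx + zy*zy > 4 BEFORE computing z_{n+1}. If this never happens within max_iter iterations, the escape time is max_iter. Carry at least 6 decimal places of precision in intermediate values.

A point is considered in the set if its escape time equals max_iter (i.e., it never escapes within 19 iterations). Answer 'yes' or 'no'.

Answer: yes

Derivation:
z_0 = 0 + 0i, c = -0.1210 + 0.1640i
Iter 1: z = -0.1210 + 0.1640i, |z|^2 = 0.0415
Iter 2: z = -0.1333 + 0.1243i, |z|^2 = 0.0332
Iter 3: z = -0.1187 + 0.1309i, |z|^2 = 0.0312
Iter 4: z = -0.1240 + 0.1329i, |z|^2 = 0.0331
Iter 5: z = -0.1233 + 0.1310i, |z|^2 = 0.0324
Iter 6: z = -0.1230 + 0.1317i, |z|^2 = 0.0325
Iter 7: z = -0.1232 + 0.1316i, |z|^2 = 0.0325
Iter 8: z = -0.1231 + 0.1316i, |z|^2 = 0.0325
Iter 9: z = -0.1231 + 0.1316i, |z|^2 = 0.0325
Iter 10: z = -0.1232 + 0.1316i, |z|^2 = 0.0325
Iter 11: z = -0.1231 + 0.1316i, |z|^2 = 0.0325
Iter 12: z = -0.1232 + 0.1316i, |z|^2 = 0.0325
Iter 13: z = -0.1231 + 0.1316i, |z|^2 = 0.0325
Iter 14: z = -0.1231 + 0.1316i, |z|^2 = 0.0325
Iter 15: z = -0.1231 + 0.1316i, |z|^2 = 0.0325
Iter 16: z = -0.1231 + 0.1316i, |z|^2 = 0.0325
Iter 17: z = -0.1231 + 0.1316i, |z|^2 = 0.0325
Iter 18: z = -0.1231 + 0.1316i, |z|^2 = 0.0325
Did not escape in 19 iterations → in set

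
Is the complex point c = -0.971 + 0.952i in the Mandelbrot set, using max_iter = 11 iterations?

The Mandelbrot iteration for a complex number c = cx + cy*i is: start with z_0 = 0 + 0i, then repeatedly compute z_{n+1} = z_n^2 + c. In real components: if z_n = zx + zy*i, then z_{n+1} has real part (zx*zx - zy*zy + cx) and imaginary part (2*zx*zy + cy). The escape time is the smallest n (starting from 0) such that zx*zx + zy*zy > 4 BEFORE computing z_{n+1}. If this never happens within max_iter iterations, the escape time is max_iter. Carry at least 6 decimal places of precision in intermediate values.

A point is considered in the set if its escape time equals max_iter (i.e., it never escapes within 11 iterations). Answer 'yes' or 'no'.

z_0 = 0 + 0i, c = -0.9710 + 0.9520i
Iter 1: z = -0.9710 + 0.9520i, |z|^2 = 1.8491
Iter 2: z = -0.9345 + -0.8968i, |z|^2 = 1.6774
Iter 3: z = -0.9020 + 2.6280i, |z|^2 = 7.7201
Escaped at iteration 3

Answer: no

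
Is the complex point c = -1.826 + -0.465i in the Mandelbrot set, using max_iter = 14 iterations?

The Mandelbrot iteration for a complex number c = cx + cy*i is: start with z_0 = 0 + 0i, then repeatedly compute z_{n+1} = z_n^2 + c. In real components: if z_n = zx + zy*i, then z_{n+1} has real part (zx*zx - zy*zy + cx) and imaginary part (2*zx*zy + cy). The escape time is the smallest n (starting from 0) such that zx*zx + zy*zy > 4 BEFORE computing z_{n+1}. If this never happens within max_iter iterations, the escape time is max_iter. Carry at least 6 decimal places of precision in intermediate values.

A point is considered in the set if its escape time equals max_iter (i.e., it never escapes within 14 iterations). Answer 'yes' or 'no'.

Answer: no

Derivation:
z_0 = 0 + 0i, c = -1.8260 + -0.4650i
Iter 1: z = -1.8260 + -0.4650i, |z|^2 = 3.5505
Iter 2: z = 1.2921 + 1.2332i, |z|^2 = 3.1901
Iter 3: z = -1.6773 + 2.7217i, |z|^2 = 10.2209
Escaped at iteration 3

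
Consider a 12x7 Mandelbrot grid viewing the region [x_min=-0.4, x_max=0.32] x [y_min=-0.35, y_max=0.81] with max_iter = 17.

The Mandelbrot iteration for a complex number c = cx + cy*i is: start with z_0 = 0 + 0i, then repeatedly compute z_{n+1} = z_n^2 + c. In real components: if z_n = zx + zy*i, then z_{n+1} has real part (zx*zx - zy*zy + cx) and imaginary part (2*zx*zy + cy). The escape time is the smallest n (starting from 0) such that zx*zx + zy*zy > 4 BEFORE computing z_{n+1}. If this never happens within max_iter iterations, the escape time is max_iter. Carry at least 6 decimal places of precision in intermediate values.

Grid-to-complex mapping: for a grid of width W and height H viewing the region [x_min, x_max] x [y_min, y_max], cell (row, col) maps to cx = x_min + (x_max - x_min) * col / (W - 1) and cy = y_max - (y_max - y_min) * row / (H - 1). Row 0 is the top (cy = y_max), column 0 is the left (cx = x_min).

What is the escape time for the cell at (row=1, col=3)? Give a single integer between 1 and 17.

z_0 = 0 + 0i, c = -0.2036 + 0.6167i
Iter 1: z = -0.2036 + 0.6167i, |z|^2 = 0.4217
Iter 2: z = -0.5424 + 0.3655i, |z|^2 = 0.4278
Iter 3: z = -0.0430 + 0.2201i, |z|^2 = 0.0503
Iter 4: z = -0.2502 + 0.5977i, |z|^2 = 0.4199
Iter 5: z = -0.4983 + 0.3175i, |z|^2 = 0.3491
Iter 6: z = -0.0561 + 0.3002i, |z|^2 = 0.0933
Iter 7: z = -0.2906 + 0.5830i, |z|^2 = 0.4243
Iter 8: z = -0.4590 + 0.2778i, |z|^2 = 0.2879
Iter 9: z = -0.0701 + 0.3616i, |z|^2 = 0.1357
Iter 10: z = -0.3295 + 0.5659i, |z|^2 = 0.4289
Iter 11: z = -0.4154 + 0.2437i, |z|^2 = 0.2319
Iter 12: z = -0.0905 + 0.4142i, |z|^2 = 0.1797
Iter 13: z = -0.3670 + 0.5417i, |z|^2 = 0.4281
Iter 14: z = -0.3624 + 0.2191i, |z|^2 = 0.1793
Iter 15: z = -0.1203 + 0.4579i, |z|^2 = 0.2241
Iter 16: z = -0.3988 + 0.5065i, |z|^2 = 0.4156

Answer: 17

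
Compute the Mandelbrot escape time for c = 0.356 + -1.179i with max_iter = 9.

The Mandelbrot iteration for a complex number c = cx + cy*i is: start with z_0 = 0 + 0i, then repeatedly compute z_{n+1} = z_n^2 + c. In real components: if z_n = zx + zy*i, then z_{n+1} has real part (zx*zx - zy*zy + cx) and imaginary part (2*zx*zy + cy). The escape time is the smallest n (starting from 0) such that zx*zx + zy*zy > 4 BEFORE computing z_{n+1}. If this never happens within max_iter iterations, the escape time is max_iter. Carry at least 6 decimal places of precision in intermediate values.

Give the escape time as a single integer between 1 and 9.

Answer: 2

Derivation:
z_0 = 0 + 0i, c = 0.3560 + -1.1790i
Iter 1: z = 0.3560 + -1.1790i, |z|^2 = 1.5168
Iter 2: z = -0.9073 + -2.0184i, |z|^2 = 4.8973
Escaped at iteration 2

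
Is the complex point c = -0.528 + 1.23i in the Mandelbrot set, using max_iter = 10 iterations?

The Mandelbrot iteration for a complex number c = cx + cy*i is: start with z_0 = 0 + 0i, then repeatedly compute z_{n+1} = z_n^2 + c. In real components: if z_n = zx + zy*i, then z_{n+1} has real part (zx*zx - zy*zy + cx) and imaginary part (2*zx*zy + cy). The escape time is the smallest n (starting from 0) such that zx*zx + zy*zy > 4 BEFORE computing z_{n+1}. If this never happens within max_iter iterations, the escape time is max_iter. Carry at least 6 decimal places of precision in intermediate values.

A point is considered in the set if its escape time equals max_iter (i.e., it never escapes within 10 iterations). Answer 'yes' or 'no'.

Answer: no

Derivation:
z_0 = 0 + 0i, c = -0.5280 + 1.2300i
Iter 1: z = -0.5280 + 1.2300i, |z|^2 = 1.7917
Iter 2: z = -1.7621 + -0.0689i, |z|^2 = 3.1098
Iter 3: z = 2.5723 + 1.4727i, |z|^2 = 8.7858
Escaped at iteration 3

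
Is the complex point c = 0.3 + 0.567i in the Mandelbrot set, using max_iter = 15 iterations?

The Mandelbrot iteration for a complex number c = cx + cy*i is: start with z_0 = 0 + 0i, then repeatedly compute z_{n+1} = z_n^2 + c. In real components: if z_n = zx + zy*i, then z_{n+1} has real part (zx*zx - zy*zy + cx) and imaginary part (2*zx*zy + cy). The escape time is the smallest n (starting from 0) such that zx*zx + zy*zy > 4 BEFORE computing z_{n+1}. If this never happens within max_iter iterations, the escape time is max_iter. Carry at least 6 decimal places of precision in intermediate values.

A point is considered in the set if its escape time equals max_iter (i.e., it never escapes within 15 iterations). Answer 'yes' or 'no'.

z_0 = 0 + 0i, c = 0.3000 + 0.5670i
Iter 1: z = 0.3000 + 0.5670i, |z|^2 = 0.4115
Iter 2: z = 0.0685 + 0.9072i, |z|^2 = 0.8277
Iter 3: z = -0.5183 + 0.6913i, |z|^2 = 0.7466
Iter 4: z = 0.0907 + -0.1496i, |z|^2 = 0.0306
Iter 5: z = 0.2858 + 0.5398i, |z|^2 = 0.3731
Iter 6: z = 0.0903 + 0.8756i, |z|^2 = 0.7749
Iter 7: z = -0.4586 + 0.7251i, |z|^2 = 0.7361
Iter 8: z = -0.0155 + -0.0980i, |z|^2 = 0.0098
Iter 9: z = 0.2906 + 0.5700i, |z|^2 = 0.4094
Iter 10: z = 0.0595 + 0.8983i, |z|^2 = 0.8106
Iter 11: z = -0.5035 + 0.6740i, |z|^2 = 0.7077
Iter 12: z = 0.0993 + -0.1116i, |z|^2 = 0.0223
Iter 13: z = 0.2974 + 0.5448i, |z|^2 = 0.3853
Iter 14: z = 0.0916 + 0.8911i, |z|^2 = 0.8024
Did not escape in 15 iterations → in set

Answer: yes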